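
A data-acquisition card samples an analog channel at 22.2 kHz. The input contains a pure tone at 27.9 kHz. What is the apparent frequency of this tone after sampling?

5.7 kHz

27.9 kHz mod fs = 5.7 kHz.
5.7 kHz ≤ fs/2 = 11.1 kHz, appears at 5.7 kHz.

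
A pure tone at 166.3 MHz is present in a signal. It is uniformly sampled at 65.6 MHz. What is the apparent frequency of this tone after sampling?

166.3 MHz mod fs = 35.1 MHz.
35.1 MHz > fs/2 = 32.8 MHz, folds to fs − 35.1 MHz = 30.5 MHz.

30.5 MHz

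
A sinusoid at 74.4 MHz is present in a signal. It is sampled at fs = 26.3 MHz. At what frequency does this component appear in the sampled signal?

74.4 MHz mod fs = 21.8 MHz.
21.8 MHz > fs/2 = 13.15 MHz, folds to fs − 21.8 MHz = 4.5 MHz.

4.5 MHz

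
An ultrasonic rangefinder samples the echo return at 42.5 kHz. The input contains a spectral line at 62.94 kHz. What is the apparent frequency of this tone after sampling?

62.94 kHz mod fs = 20.44 kHz.
20.44 kHz ≤ fs/2 = 21.25 kHz, appears at 20.44 kHz.

20.44 kHz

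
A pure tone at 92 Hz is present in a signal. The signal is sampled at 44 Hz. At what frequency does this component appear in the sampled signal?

4 Hz

92 Hz mod fs = 4 Hz.
4 Hz ≤ fs/2 = 22 Hz, appears at 4 Hz.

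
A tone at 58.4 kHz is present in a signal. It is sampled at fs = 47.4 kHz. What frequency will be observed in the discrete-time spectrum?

58.4 kHz mod fs = 11 kHz.
11 kHz ≤ fs/2 = 23.7 kHz, appears at 11 kHz.

11 kHz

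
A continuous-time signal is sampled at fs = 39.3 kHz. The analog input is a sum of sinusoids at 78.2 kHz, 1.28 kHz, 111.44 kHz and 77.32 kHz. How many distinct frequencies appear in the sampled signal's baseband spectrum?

fs/2 = 19.65 kHz.
78.2 kHz mod fs = 38.9 kHz.
38.9 kHz > fs/2 = 19.65 kHz, folds to fs − 38.9 kHz = 0.4 kHz.
1.28 kHz ≤ fs/2 = 19.65 kHz, passes unchanged.
111.44 kHz mod fs = 32.84 kHz.
32.84 kHz > fs/2 = 19.65 kHz, folds to fs − 32.84 kHz = 6.46 kHz.
77.32 kHz mod fs = 38.02 kHz.
38.02 kHz > fs/2 = 19.65 kHz, folds to fs − 38.02 kHz = 1.28 kHz.
Distinct values: {0.4 kHz, 1.28 kHz, 6.46 kHz} → 3.

3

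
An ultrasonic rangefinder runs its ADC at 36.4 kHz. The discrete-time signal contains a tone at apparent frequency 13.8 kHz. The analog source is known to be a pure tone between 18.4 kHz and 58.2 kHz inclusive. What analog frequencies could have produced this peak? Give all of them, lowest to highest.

22.6 kHz, 50.2 kHz

Frequencies that alias to 13.8 kHz are k·fs ± 13.8 kHz for integer k ≥ 0.
k=0: 13.8 kHz.
k=1: 22.6 kHz, 50.2 kHz.
k=2: 59 kHz, 86.6 kHz.
Within [18.4 kHz, 58.2 kHz]: 22.6 kHz, 50.2 kHz.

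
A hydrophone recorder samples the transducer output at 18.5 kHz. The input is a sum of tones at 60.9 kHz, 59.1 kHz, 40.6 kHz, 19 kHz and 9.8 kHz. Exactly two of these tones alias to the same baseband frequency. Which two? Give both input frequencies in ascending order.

40.6 kHz, 59.1 kHz

fs/2 = 9.25 kHz.
60.9 kHz mod fs = 5.4 kHz.
5.4 kHz ≤ fs/2 = 9.25 kHz, appears at 5.4 kHz.
59.1 kHz mod fs = 3.6 kHz.
3.6 kHz ≤ fs/2 = 9.25 kHz, appears at 3.6 kHz.
40.6 kHz mod fs = 3.6 kHz.
3.6 kHz ≤ fs/2 = 9.25 kHz, appears at 3.6 kHz.
19 kHz mod fs = 0.5 kHz.
0.5 kHz ≤ fs/2 = 9.25 kHz, appears at 0.5 kHz.
9.8 kHz > fs/2 = 9.25 kHz, folds to fs − 9.8 kHz = 8.7 kHz.
40.6 kHz and 59.1 kHz both map to 3.6 kHz.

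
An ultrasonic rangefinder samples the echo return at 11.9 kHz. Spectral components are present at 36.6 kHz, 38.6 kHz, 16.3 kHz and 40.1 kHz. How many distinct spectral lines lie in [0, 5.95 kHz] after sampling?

fs/2 = 5.95 kHz.
36.6 kHz mod fs = 0.9 kHz.
0.9 kHz ≤ fs/2 = 5.95 kHz, appears at 0.9 kHz.
38.6 kHz mod fs = 2.9 kHz.
2.9 kHz ≤ fs/2 = 5.95 kHz, appears at 2.9 kHz.
16.3 kHz mod fs = 4.4 kHz.
4.4 kHz ≤ fs/2 = 5.95 kHz, appears at 4.4 kHz.
40.1 kHz mod fs = 4.4 kHz.
4.4 kHz ≤ fs/2 = 5.95 kHz, appears at 4.4 kHz.
Distinct values: {0.9 kHz, 2.9 kHz, 4.4 kHz} → 3.

3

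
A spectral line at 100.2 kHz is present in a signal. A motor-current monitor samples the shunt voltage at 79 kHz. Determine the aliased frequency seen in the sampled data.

100.2 kHz mod fs = 21.2 kHz.
21.2 kHz ≤ fs/2 = 39.5 kHz, appears at 21.2 kHz.

21.2 kHz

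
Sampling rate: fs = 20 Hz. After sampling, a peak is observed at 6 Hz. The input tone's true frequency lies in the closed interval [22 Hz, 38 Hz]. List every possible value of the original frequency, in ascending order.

26 Hz, 34 Hz

Frequencies that alias to 6 Hz are k·fs ± 6 Hz for integer k ≥ 0.
k=0: 6 Hz.
k=1: 14 Hz, 26 Hz.
k=2: 34 Hz, 46 Hz.
k=3: 54 Hz, 66 Hz.
Within [22 Hz, 38 Hz]: 26 Hz, 34 Hz.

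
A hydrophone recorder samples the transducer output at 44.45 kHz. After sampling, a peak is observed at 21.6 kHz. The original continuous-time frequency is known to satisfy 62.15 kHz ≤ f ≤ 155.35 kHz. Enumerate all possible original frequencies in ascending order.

Frequencies that alias to 21.6 kHz are k·fs ± 21.6 kHz for integer k ≥ 0.
k=0: 21.6 kHz.
k=1: 22.85 kHz, 66.05 kHz.
k=2: 67.3 kHz, 110.5 kHz.
k=3: 111.75 kHz, 154.95 kHz.
k=4: 156.2 kHz, 199.4 kHz.
Within [62.15 kHz, 155.35 kHz]: 66.05 kHz, 67.3 kHz, 110.5 kHz, 111.75 kHz, 154.95 kHz.

66.05 kHz, 67.3 kHz, 110.5 kHz, 111.75 kHz, 154.95 kHz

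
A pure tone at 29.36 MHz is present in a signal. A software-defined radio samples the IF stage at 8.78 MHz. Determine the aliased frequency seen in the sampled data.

29.36 MHz mod fs = 3.02 MHz.
3.02 MHz ≤ fs/2 = 4.39 MHz, appears at 3.02 MHz.

3.02 MHz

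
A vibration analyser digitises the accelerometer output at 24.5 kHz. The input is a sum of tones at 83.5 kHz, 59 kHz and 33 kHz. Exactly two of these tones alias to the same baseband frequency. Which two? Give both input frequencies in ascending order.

fs/2 = 12.25 kHz.
83.5 kHz mod fs = 10 kHz.
10 kHz ≤ fs/2 = 12.25 kHz, appears at 10 kHz.
59 kHz mod fs = 10 kHz.
10 kHz ≤ fs/2 = 12.25 kHz, appears at 10 kHz.
33 kHz mod fs = 8.5 kHz.
8.5 kHz ≤ fs/2 = 12.25 kHz, appears at 8.5 kHz.
59 kHz and 83.5 kHz both map to 10 kHz.

59 kHz, 83.5 kHz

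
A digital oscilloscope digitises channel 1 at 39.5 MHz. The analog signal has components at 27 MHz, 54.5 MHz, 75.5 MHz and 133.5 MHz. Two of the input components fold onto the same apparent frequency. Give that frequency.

fs/2 = 19.75 MHz.
27 MHz > fs/2 = 19.75 MHz, folds to fs − 27 MHz = 12.5 MHz.
54.5 MHz mod fs = 15 MHz.
15 MHz ≤ fs/2 = 19.75 MHz, appears at 15 MHz.
75.5 MHz mod fs = 36 MHz.
36 MHz > fs/2 = 19.75 MHz, folds to fs − 36 MHz = 3.5 MHz.
133.5 MHz mod fs = 15 MHz.
15 MHz ≤ fs/2 = 19.75 MHz, appears at 15 MHz.
54.5 MHz and 133.5 MHz both map to 15 MHz.

15 MHz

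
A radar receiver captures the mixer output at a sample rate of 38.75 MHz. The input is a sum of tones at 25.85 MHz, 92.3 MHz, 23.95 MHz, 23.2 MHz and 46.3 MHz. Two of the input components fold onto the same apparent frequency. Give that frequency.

14.8 MHz

fs/2 = 19.375 MHz.
25.85 MHz > fs/2 = 19.375 MHz, folds to fs − 25.85 MHz = 12.9 MHz.
92.3 MHz mod fs = 14.8 MHz.
14.8 MHz ≤ fs/2 = 19.375 MHz, appears at 14.8 MHz.
23.95 MHz > fs/2 = 19.375 MHz, folds to fs − 23.95 MHz = 14.8 MHz.
23.2 MHz > fs/2 = 19.375 MHz, folds to fs − 23.2 MHz = 15.55 MHz.
46.3 MHz mod fs = 7.55 MHz.
7.55 MHz ≤ fs/2 = 19.375 MHz, appears at 7.55 MHz.
23.95 MHz and 92.3 MHz both map to 14.8 MHz.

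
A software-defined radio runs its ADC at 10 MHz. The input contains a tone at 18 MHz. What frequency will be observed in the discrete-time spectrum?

2 MHz

18 MHz mod fs = 8 MHz.
8 MHz > fs/2 = 5 MHz, folds to fs − 8 MHz = 2 MHz.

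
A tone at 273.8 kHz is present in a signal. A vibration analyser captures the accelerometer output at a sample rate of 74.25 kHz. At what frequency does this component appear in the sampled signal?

23.2 kHz

273.8 kHz mod fs = 51.05 kHz.
51.05 kHz > fs/2 = 37.125 kHz, folds to fs − 51.05 kHz = 23.2 kHz.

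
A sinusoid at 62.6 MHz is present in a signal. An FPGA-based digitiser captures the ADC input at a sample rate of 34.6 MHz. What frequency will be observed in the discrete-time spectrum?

62.6 MHz mod fs = 28 MHz.
28 MHz > fs/2 = 17.3 MHz, folds to fs − 28 MHz = 6.6 MHz.

6.6 MHz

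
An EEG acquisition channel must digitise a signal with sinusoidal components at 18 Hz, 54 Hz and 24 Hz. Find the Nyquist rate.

Highest-frequency component: 54 Hz.
Nyquist rate = 2 × 54 Hz = 108 Hz.

108 Hz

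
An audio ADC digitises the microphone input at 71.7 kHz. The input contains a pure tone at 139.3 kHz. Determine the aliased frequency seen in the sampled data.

139.3 kHz mod fs = 67.6 kHz.
67.6 kHz > fs/2 = 35.85 kHz, folds to fs − 67.6 kHz = 4.1 kHz.

4.1 kHz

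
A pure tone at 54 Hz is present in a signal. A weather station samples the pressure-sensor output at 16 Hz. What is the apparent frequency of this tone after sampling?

54 Hz mod fs = 6 Hz.
6 Hz ≤ fs/2 = 8 Hz, appears at 6 Hz.

6 Hz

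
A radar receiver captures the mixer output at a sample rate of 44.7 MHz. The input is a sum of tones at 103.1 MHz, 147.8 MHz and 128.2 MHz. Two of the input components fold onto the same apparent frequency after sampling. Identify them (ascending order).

fs/2 = 22.35 MHz.
103.1 MHz mod fs = 13.7 MHz.
13.7 MHz ≤ fs/2 = 22.35 MHz, appears at 13.7 MHz.
147.8 MHz mod fs = 13.7 MHz.
13.7 MHz ≤ fs/2 = 22.35 MHz, appears at 13.7 MHz.
128.2 MHz mod fs = 38.8 MHz.
38.8 MHz > fs/2 = 22.35 MHz, folds to fs − 38.8 MHz = 5.9 MHz.
103.1 MHz and 147.8 MHz both map to 13.7 MHz.

103.1 MHz, 147.8 MHz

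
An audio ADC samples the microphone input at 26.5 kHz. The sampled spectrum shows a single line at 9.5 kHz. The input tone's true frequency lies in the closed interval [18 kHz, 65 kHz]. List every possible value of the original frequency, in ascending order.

Frequencies that alias to 9.5 kHz are k·fs ± 9.5 kHz for integer k ≥ 0.
k=0: 9.5 kHz.
k=1: 17 kHz, 36 kHz.
k=2: 43.5 kHz, 62.5 kHz.
k=3: 70 kHz, 89 kHz.
Within [18 kHz, 65 kHz]: 36 kHz, 43.5 kHz, 62.5 kHz.

36 kHz, 43.5 kHz, 62.5 kHz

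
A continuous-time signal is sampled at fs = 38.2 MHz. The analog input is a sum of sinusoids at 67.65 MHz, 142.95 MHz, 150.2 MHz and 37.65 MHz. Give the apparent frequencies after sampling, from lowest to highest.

0.55 MHz, 2.6 MHz, 8.75 MHz, 9.85 MHz

fs/2 = 19.1 MHz.
67.65 MHz mod fs = 29.45 MHz.
29.45 MHz > fs/2 = 19.1 MHz, folds to fs − 29.45 MHz = 8.75 MHz.
142.95 MHz mod fs = 28.35 MHz.
28.35 MHz > fs/2 = 19.1 MHz, folds to fs − 28.35 MHz = 9.85 MHz.
150.2 MHz mod fs = 35.6 MHz.
35.6 MHz > fs/2 = 19.1 MHz, folds to fs − 35.6 MHz = 2.6 MHz.
37.65 MHz > fs/2 = 19.1 MHz, folds to fs − 37.65 MHz = 0.55 MHz.
Distinct values: {0.55 MHz, 2.6 MHz, 8.75 MHz, 9.85 MHz}.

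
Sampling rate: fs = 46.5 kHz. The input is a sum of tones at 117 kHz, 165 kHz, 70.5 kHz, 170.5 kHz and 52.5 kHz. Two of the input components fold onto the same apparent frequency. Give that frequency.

22.5 kHz

fs/2 = 23.25 kHz.
117 kHz mod fs = 24 kHz.
24 kHz > fs/2 = 23.25 kHz, folds to fs − 24 kHz = 22.5 kHz.
165 kHz mod fs = 25.5 kHz.
25.5 kHz > fs/2 = 23.25 kHz, folds to fs − 25.5 kHz = 21 kHz.
70.5 kHz mod fs = 24 kHz.
24 kHz > fs/2 = 23.25 kHz, folds to fs − 24 kHz = 22.5 kHz.
170.5 kHz mod fs = 31 kHz.
31 kHz > fs/2 = 23.25 kHz, folds to fs − 31 kHz = 15.5 kHz.
52.5 kHz mod fs = 6 kHz.
6 kHz ≤ fs/2 = 23.25 kHz, appears at 6 kHz.
70.5 kHz and 117 kHz both map to 22.5 kHz.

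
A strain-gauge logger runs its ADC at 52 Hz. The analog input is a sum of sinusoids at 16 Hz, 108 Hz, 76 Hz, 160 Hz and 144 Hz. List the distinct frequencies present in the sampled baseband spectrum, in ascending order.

fs/2 = 26 Hz.
16 Hz ≤ fs/2 = 26 Hz, passes unchanged.
108 Hz mod fs = 4 Hz.
4 Hz ≤ fs/2 = 26 Hz, appears at 4 Hz.
76 Hz mod fs = 24 Hz.
24 Hz ≤ fs/2 = 26 Hz, appears at 24 Hz.
160 Hz mod fs = 4 Hz.
4 Hz ≤ fs/2 = 26 Hz, appears at 4 Hz.
144 Hz mod fs = 40 Hz.
40 Hz > fs/2 = 26 Hz, folds to fs − 40 Hz = 12 Hz.
Distinct values: {4 Hz, 12 Hz, 16 Hz, 24 Hz}.

4 Hz, 12 Hz, 16 Hz, 24 Hz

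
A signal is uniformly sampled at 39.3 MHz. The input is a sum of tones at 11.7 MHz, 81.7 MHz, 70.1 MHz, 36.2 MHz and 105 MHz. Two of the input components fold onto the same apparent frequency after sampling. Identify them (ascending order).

fs/2 = 19.65 MHz.
11.7 MHz ≤ fs/2 = 19.65 MHz, passes unchanged.
81.7 MHz mod fs = 3.1 MHz.
3.1 MHz ≤ fs/2 = 19.65 MHz, appears at 3.1 MHz.
70.1 MHz mod fs = 30.8 MHz.
30.8 MHz > fs/2 = 19.65 MHz, folds to fs − 30.8 MHz = 8.5 MHz.
36.2 MHz > fs/2 = 19.65 MHz, folds to fs − 36.2 MHz = 3.1 MHz.
105 MHz mod fs = 26.4 MHz.
26.4 MHz > fs/2 = 19.65 MHz, folds to fs − 26.4 MHz = 12.9 MHz.
36.2 MHz and 81.7 MHz both map to 3.1 MHz.

36.2 MHz, 81.7 MHz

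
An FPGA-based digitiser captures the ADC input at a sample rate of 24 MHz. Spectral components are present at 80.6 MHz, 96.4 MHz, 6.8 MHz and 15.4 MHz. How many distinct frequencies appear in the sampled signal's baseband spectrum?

fs/2 = 12 MHz.
80.6 MHz mod fs = 8.6 MHz.
8.6 MHz ≤ fs/2 = 12 MHz, appears at 8.6 MHz.
96.4 MHz mod fs = 0.4 MHz.
0.4 MHz ≤ fs/2 = 12 MHz, appears at 0.4 MHz.
6.8 MHz ≤ fs/2 = 12 MHz, passes unchanged.
15.4 MHz > fs/2 = 12 MHz, folds to fs − 15.4 MHz = 8.6 MHz.
Distinct values: {0.4 MHz, 6.8 MHz, 8.6 MHz} → 3.

3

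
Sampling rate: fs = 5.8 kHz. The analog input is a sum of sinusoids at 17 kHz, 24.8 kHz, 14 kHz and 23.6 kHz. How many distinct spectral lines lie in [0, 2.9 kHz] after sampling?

3

fs/2 = 2.9 kHz.
17 kHz mod fs = 5.4 kHz.
5.4 kHz > fs/2 = 2.9 kHz, folds to fs − 5.4 kHz = 0.4 kHz.
24.8 kHz mod fs = 1.6 kHz.
1.6 kHz ≤ fs/2 = 2.9 kHz, appears at 1.6 kHz.
14 kHz mod fs = 2.4 kHz.
2.4 kHz ≤ fs/2 = 2.9 kHz, appears at 2.4 kHz.
23.6 kHz mod fs = 0.4 kHz.
0.4 kHz ≤ fs/2 = 2.9 kHz, appears at 0.4 kHz.
Distinct values: {0.4 kHz, 1.6 kHz, 2.4 kHz} → 3.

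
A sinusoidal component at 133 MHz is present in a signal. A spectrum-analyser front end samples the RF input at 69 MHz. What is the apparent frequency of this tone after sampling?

133 MHz mod fs = 64 MHz.
64 MHz > fs/2 = 34.5 MHz, folds to fs − 64 MHz = 5 MHz.

5 MHz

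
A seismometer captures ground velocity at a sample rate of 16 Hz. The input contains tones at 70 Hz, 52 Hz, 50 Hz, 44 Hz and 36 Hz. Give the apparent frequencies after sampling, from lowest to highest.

2 Hz, 4 Hz, 6 Hz

fs/2 = 8 Hz.
70 Hz mod fs = 6 Hz.
6 Hz ≤ fs/2 = 8 Hz, appears at 6 Hz.
52 Hz mod fs = 4 Hz.
4 Hz ≤ fs/2 = 8 Hz, appears at 4 Hz.
50 Hz mod fs = 2 Hz.
2 Hz ≤ fs/2 = 8 Hz, appears at 2 Hz.
44 Hz mod fs = 12 Hz.
12 Hz > fs/2 = 8 Hz, folds to fs − 12 Hz = 4 Hz.
36 Hz mod fs = 4 Hz.
4 Hz ≤ fs/2 = 8 Hz, appears at 4 Hz.
Distinct values: {2 Hz, 4 Hz, 6 Hz}.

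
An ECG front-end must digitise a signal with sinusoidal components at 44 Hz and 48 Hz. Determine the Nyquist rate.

96 Hz

Highest-frequency component: 48 Hz.
Nyquist rate = 2 × 48 Hz = 96 Hz.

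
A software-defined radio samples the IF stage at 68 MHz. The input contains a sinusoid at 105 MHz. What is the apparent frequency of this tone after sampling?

105 MHz mod fs = 37 MHz.
37 MHz > fs/2 = 34 MHz, folds to fs − 37 MHz = 31 MHz.

31 MHz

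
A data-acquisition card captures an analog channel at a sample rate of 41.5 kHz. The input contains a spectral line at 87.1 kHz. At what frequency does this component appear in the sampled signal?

87.1 kHz mod fs = 4.1 kHz.
4.1 kHz ≤ fs/2 = 20.75 kHz, appears at 4.1 kHz.

4.1 kHz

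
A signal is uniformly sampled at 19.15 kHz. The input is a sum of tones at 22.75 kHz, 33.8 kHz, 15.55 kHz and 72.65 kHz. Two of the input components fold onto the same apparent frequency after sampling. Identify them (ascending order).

fs/2 = 9.575 kHz.
22.75 kHz mod fs = 3.6 kHz.
3.6 kHz ≤ fs/2 = 9.575 kHz, appears at 3.6 kHz.
33.8 kHz mod fs = 14.65 kHz.
14.65 kHz > fs/2 = 9.575 kHz, folds to fs − 14.65 kHz = 4.5 kHz.
15.55 kHz > fs/2 = 9.575 kHz, folds to fs − 15.55 kHz = 3.6 kHz.
72.65 kHz mod fs = 15.2 kHz.
15.2 kHz > fs/2 = 9.575 kHz, folds to fs − 15.2 kHz = 3.95 kHz.
15.55 kHz and 22.75 kHz both map to 3.6 kHz.

15.55 kHz, 22.75 kHz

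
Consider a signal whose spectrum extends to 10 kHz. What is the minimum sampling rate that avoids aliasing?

Nyquist rate = 2 × 10 kHz = 20 kHz.

20 kHz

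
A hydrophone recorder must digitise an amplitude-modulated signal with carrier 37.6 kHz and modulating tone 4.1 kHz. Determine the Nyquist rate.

83.4 kHz

AM sidebands sit at fc ± fm = 33.5 kHz and 41.7 kHz.
Highest-frequency component: 41.7 kHz.
Nyquist rate = 2 × 41.7 kHz = 83.4 kHz.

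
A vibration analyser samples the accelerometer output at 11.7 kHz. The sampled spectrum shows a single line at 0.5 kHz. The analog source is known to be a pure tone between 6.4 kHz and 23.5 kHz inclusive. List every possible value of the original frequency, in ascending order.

Frequencies that alias to 0.5 kHz are k·fs ± 0.5 kHz for integer k ≥ 0.
k=0: 0.5 kHz.
k=1: 11.2 kHz, 12.2 kHz.
k=2: 22.9 kHz, 23.9 kHz.
k=3: 34.6 kHz, 35.6 kHz.
Within [6.4 kHz, 23.5 kHz]: 11.2 kHz, 12.2 kHz, 22.9 kHz.

11.2 kHz, 12.2 kHz, 22.9 kHz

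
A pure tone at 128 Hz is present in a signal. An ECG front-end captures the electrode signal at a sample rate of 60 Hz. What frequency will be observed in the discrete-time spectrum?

128 Hz mod fs = 8 Hz.
8 Hz ≤ fs/2 = 30 Hz, appears at 8 Hz.

8 Hz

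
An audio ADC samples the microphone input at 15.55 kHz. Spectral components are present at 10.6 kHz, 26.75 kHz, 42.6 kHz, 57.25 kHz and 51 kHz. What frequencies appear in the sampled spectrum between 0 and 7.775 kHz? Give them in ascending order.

fs/2 = 7.775 kHz.
10.6 kHz > fs/2 = 7.775 kHz, folds to fs − 10.6 kHz = 4.95 kHz.
26.75 kHz mod fs = 11.2 kHz.
11.2 kHz > fs/2 = 7.775 kHz, folds to fs − 11.2 kHz = 4.35 kHz.
42.6 kHz mod fs = 11.5 kHz.
11.5 kHz > fs/2 = 7.775 kHz, folds to fs − 11.5 kHz = 4.05 kHz.
57.25 kHz mod fs = 10.6 kHz.
10.6 kHz > fs/2 = 7.775 kHz, folds to fs − 10.6 kHz = 4.95 kHz.
51 kHz mod fs = 4.35 kHz.
4.35 kHz ≤ fs/2 = 7.775 kHz, appears at 4.35 kHz.
Distinct values: {4.05 kHz, 4.35 kHz, 4.95 kHz}.

4.05 kHz, 4.35 kHz, 4.95 kHz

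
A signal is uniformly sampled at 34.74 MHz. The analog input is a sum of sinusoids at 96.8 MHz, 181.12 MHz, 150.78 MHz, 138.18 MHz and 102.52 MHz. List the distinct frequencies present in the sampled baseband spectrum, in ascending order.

fs/2 = 17.37 MHz.
96.8 MHz mod fs = 27.32 MHz.
27.32 MHz > fs/2 = 17.37 MHz, folds to fs − 27.32 MHz = 7.42 MHz.
181.12 MHz mod fs = 7.42 MHz.
7.42 MHz ≤ fs/2 = 17.37 MHz, appears at 7.42 MHz.
150.78 MHz mod fs = 11.82 MHz.
11.82 MHz ≤ fs/2 = 17.37 MHz, appears at 11.82 MHz.
138.18 MHz mod fs = 33.96 MHz.
33.96 MHz > fs/2 = 17.37 MHz, folds to fs − 33.96 MHz = 0.78 MHz.
102.52 MHz mod fs = 33.04 MHz.
33.04 MHz > fs/2 = 17.37 MHz, folds to fs − 33.04 MHz = 1.7 MHz.
Distinct values: {0.78 MHz, 1.7 MHz, 7.42 MHz, 11.82 MHz}.

0.78 MHz, 1.7 MHz, 7.42 MHz, 11.82 MHz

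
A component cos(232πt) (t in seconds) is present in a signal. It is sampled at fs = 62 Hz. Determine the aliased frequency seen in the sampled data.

8 Hz

ω = 232π rad/s → f = ω/(2π) = 116 Hz.
116 Hz mod fs = 54 Hz.
54 Hz > fs/2 = 31 Hz, folds to fs − 54 Hz = 8 Hz.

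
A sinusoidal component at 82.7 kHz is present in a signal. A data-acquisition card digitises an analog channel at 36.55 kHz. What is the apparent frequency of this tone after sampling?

9.6 kHz

82.7 kHz mod fs = 9.6 kHz.
9.6 kHz ≤ fs/2 = 18.275 kHz, appears at 9.6 kHz.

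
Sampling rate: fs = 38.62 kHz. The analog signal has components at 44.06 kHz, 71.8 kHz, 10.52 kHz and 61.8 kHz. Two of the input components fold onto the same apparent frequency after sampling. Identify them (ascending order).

44.06 kHz, 71.8 kHz

fs/2 = 19.31 kHz.
44.06 kHz mod fs = 5.44 kHz.
5.44 kHz ≤ fs/2 = 19.31 kHz, appears at 5.44 kHz.
71.8 kHz mod fs = 33.18 kHz.
33.18 kHz > fs/2 = 19.31 kHz, folds to fs − 33.18 kHz = 5.44 kHz.
10.52 kHz ≤ fs/2 = 19.31 kHz, passes unchanged.
61.8 kHz mod fs = 23.18 kHz.
23.18 kHz > fs/2 = 19.31 kHz, folds to fs − 23.18 kHz = 15.44 kHz.
44.06 kHz and 71.8 kHz both map to 5.44 kHz.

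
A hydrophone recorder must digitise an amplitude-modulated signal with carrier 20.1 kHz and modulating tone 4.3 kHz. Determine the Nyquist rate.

48.8 kHz

AM sidebands sit at fc ± fm = 15.8 kHz and 24.4 kHz.
Highest-frequency component: 24.4 kHz.
Nyquist rate = 2 × 24.4 kHz = 48.8 kHz.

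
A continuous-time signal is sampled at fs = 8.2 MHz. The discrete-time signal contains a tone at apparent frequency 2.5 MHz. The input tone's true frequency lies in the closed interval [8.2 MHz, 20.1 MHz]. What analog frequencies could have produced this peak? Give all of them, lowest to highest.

Frequencies that alias to 2.5 MHz are k·fs ± 2.5 MHz for integer k ≥ 0.
k=0: 2.5 MHz.
k=1: 5.7 MHz, 10.7 MHz.
k=2: 13.9 MHz, 18.9 MHz.
k=3: 22.1 MHz, 27.1 MHz.
Within [8.2 MHz, 20.1 MHz]: 10.7 MHz, 13.9 MHz, 18.9 MHz.

10.7 MHz, 13.9 MHz, 18.9 MHz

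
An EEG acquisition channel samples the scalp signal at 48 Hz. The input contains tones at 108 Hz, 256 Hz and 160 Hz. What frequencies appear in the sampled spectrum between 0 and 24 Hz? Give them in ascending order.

12 Hz, 16 Hz

fs/2 = 24 Hz.
108 Hz mod fs = 12 Hz.
12 Hz ≤ fs/2 = 24 Hz, appears at 12 Hz.
256 Hz mod fs = 16 Hz.
16 Hz ≤ fs/2 = 24 Hz, appears at 16 Hz.
160 Hz mod fs = 16 Hz.
16 Hz ≤ fs/2 = 24 Hz, appears at 16 Hz.
Distinct values: {12 Hz, 16 Hz}.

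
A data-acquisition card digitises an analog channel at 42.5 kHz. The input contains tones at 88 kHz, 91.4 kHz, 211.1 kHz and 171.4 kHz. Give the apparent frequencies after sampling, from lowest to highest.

1.4 kHz, 3 kHz, 6.4 kHz

fs/2 = 21.25 kHz.
88 kHz mod fs = 3 kHz.
3 kHz ≤ fs/2 = 21.25 kHz, appears at 3 kHz.
91.4 kHz mod fs = 6.4 kHz.
6.4 kHz ≤ fs/2 = 21.25 kHz, appears at 6.4 kHz.
211.1 kHz mod fs = 41.1 kHz.
41.1 kHz > fs/2 = 21.25 kHz, folds to fs − 41.1 kHz = 1.4 kHz.
171.4 kHz mod fs = 1.4 kHz.
1.4 kHz ≤ fs/2 = 21.25 kHz, appears at 1.4 kHz.
Distinct values: {1.4 kHz, 3 kHz, 6.4 kHz}.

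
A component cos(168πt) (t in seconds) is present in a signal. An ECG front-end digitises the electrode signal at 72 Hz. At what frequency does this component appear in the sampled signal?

ω = 168π rad/s → f = ω/(2π) = 84 Hz.
84 Hz mod fs = 12 Hz.
12 Hz ≤ fs/2 = 36 Hz, appears at 12 Hz.

12 Hz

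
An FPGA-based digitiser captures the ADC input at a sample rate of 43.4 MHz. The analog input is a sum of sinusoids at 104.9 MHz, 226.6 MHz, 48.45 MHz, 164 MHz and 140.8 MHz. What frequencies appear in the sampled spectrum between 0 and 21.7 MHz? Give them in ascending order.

5.05 MHz, 9.6 MHz, 10.6 MHz, 18.1 MHz

fs/2 = 21.7 MHz.
104.9 MHz mod fs = 18.1 MHz.
18.1 MHz ≤ fs/2 = 21.7 MHz, appears at 18.1 MHz.
226.6 MHz mod fs = 9.6 MHz.
9.6 MHz ≤ fs/2 = 21.7 MHz, appears at 9.6 MHz.
48.45 MHz mod fs = 5.05 MHz.
5.05 MHz ≤ fs/2 = 21.7 MHz, appears at 5.05 MHz.
164 MHz mod fs = 33.8 MHz.
33.8 MHz > fs/2 = 21.7 MHz, folds to fs − 33.8 MHz = 9.6 MHz.
140.8 MHz mod fs = 10.6 MHz.
10.6 MHz ≤ fs/2 = 21.7 MHz, appears at 10.6 MHz.
Distinct values: {5.05 MHz, 9.6 MHz, 10.6 MHz, 18.1 MHz}.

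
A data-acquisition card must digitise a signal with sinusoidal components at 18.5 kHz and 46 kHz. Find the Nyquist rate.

Highest-frequency component: 46 kHz.
Nyquist rate = 2 × 46 kHz = 92 kHz.

92 kHz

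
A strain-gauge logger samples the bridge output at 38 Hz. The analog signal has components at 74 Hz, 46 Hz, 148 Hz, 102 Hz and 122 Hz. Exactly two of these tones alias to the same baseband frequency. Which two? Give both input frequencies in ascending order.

46 Hz, 122 Hz

fs/2 = 19 Hz.
74 Hz mod fs = 36 Hz.
36 Hz > fs/2 = 19 Hz, folds to fs − 36 Hz = 2 Hz.
46 Hz mod fs = 8 Hz.
8 Hz ≤ fs/2 = 19 Hz, appears at 8 Hz.
148 Hz mod fs = 34 Hz.
34 Hz > fs/2 = 19 Hz, folds to fs − 34 Hz = 4 Hz.
102 Hz mod fs = 26 Hz.
26 Hz > fs/2 = 19 Hz, folds to fs − 26 Hz = 12 Hz.
122 Hz mod fs = 8 Hz.
8 Hz ≤ fs/2 = 19 Hz, appears at 8 Hz.
46 Hz and 122 Hz both map to 8 Hz.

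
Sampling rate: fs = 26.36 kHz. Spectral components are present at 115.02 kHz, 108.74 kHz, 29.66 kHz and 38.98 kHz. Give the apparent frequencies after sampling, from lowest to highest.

fs/2 = 13.18 kHz.
115.02 kHz mod fs = 9.58 kHz.
9.58 kHz ≤ fs/2 = 13.18 kHz, appears at 9.58 kHz.
108.74 kHz mod fs = 3.3 kHz.
3.3 kHz ≤ fs/2 = 13.18 kHz, appears at 3.3 kHz.
29.66 kHz mod fs = 3.3 kHz.
3.3 kHz ≤ fs/2 = 13.18 kHz, appears at 3.3 kHz.
38.98 kHz mod fs = 12.62 kHz.
12.62 kHz ≤ fs/2 = 13.18 kHz, appears at 12.62 kHz.
Distinct values: {3.3 kHz, 9.58 kHz, 12.62 kHz}.

3.3 kHz, 9.58 kHz, 12.62 kHz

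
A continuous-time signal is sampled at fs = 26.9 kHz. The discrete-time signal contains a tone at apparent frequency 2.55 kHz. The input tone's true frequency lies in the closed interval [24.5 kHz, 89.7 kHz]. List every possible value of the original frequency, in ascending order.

Frequencies that alias to 2.55 kHz are k·fs ± 2.55 kHz for integer k ≥ 0.
k=0: 2.55 kHz.
k=1: 24.35 kHz, 29.45 kHz.
k=2: 51.25 kHz, 56.35 kHz.
k=3: 78.15 kHz, 83.25 kHz.
k=4: 105.05 kHz, 110.15 kHz.
Within [24.5 kHz, 89.7 kHz]: 29.45 kHz, 51.25 kHz, 56.35 kHz, 78.15 kHz, 83.25 kHz.

29.45 kHz, 51.25 kHz, 56.35 kHz, 78.15 kHz, 83.25 kHz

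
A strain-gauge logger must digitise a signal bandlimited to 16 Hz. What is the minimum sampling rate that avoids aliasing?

32 Hz

Nyquist rate = 2 × 16 Hz = 32 Hz.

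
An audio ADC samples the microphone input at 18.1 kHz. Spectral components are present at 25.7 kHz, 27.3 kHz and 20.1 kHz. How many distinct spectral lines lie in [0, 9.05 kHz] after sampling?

3

fs/2 = 9.05 kHz.
25.7 kHz mod fs = 7.6 kHz.
7.6 kHz ≤ fs/2 = 9.05 kHz, appears at 7.6 kHz.
27.3 kHz mod fs = 9.2 kHz.
9.2 kHz > fs/2 = 9.05 kHz, folds to fs − 9.2 kHz = 8.9 kHz.
20.1 kHz mod fs = 2 kHz.
2 kHz ≤ fs/2 = 9.05 kHz, appears at 2 kHz.
Distinct values: {2 kHz, 7.6 kHz, 8.9 kHz} → 3.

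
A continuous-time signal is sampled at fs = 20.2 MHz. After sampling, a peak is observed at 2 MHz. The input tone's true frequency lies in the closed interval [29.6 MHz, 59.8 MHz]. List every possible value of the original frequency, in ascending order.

Frequencies that alias to 2 MHz are k·fs ± 2 MHz for integer k ≥ 0.
k=0: 2 MHz.
k=1: 18.2 MHz, 22.2 MHz.
k=2: 38.4 MHz, 42.4 MHz.
k=3: 58.6 MHz, 62.6 MHz.
k=4: 78.8 MHz, 82.8 MHz.
Within [29.6 MHz, 59.8 MHz]: 38.4 MHz, 42.4 MHz, 58.6 MHz.

38.4 MHz, 42.4 MHz, 58.6 MHz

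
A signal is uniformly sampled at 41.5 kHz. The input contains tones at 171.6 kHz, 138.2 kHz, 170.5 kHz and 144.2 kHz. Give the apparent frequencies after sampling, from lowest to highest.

4.5 kHz, 5.6 kHz, 13.7 kHz, 19.7 kHz

fs/2 = 20.75 kHz.
171.6 kHz mod fs = 5.6 kHz.
5.6 kHz ≤ fs/2 = 20.75 kHz, appears at 5.6 kHz.
138.2 kHz mod fs = 13.7 kHz.
13.7 kHz ≤ fs/2 = 20.75 kHz, appears at 13.7 kHz.
170.5 kHz mod fs = 4.5 kHz.
4.5 kHz ≤ fs/2 = 20.75 kHz, appears at 4.5 kHz.
144.2 kHz mod fs = 19.7 kHz.
19.7 kHz ≤ fs/2 = 20.75 kHz, appears at 19.7 kHz.
Distinct values: {4.5 kHz, 5.6 kHz, 13.7 kHz, 19.7 kHz}.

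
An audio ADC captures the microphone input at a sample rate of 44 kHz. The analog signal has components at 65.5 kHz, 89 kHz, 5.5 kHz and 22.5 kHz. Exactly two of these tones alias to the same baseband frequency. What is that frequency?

21.5 kHz

fs/2 = 22 kHz.
65.5 kHz mod fs = 21.5 kHz.
21.5 kHz ≤ fs/2 = 22 kHz, appears at 21.5 kHz.
89 kHz mod fs = 1 kHz.
1 kHz ≤ fs/2 = 22 kHz, appears at 1 kHz.
5.5 kHz ≤ fs/2 = 22 kHz, passes unchanged.
22.5 kHz > fs/2 = 22 kHz, folds to fs − 22.5 kHz = 21.5 kHz.
22.5 kHz and 65.5 kHz both map to 21.5 kHz.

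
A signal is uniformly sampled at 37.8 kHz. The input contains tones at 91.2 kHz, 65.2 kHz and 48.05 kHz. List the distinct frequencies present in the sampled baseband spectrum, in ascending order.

fs/2 = 18.9 kHz.
91.2 kHz mod fs = 15.6 kHz.
15.6 kHz ≤ fs/2 = 18.9 kHz, appears at 15.6 kHz.
65.2 kHz mod fs = 27.4 kHz.
27.4 kHz > fs/2 = 18.9 kHz, folds to fs − 27.4 kHz = 10.4 kHz.
48.05 kHz mod fs = 10.25 kHz.
10.25 kHz ≤ fs/2 = 18.9 kHz, appears at 10.25 kHz.
Distinct values: {10.25 kHz, 10.4 kHz, 15.6 kHz}.

10.25 kHz, 10.4 kHz, 15.6 kHz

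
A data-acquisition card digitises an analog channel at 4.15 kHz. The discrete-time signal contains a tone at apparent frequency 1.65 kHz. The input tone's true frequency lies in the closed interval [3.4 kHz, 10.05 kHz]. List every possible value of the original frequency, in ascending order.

Frequencies that alias to 1.65 kHz are k·fs ± 1.65 kHz for integer k ≥ 0.
k=0: 1.65 kHz.
k=1: 2.5 kHz, 5.8 kHz.
k=2: 6.65 kHz, 9.95 kHz.
k=3: 10.8 kHz, 14.1 kHz.
Within [3.4 kHz, 10.05 kHz]: 5.8 kHz, 6.65 kHz, 9.95 kHz.

5.8 kHz, 6.65 kHz, 9.95 kHz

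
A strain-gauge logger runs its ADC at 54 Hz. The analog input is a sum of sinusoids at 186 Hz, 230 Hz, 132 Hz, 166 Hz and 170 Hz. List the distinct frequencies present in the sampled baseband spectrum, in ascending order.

fs/2 = 27 Hz.
186 Hz mod fs = 24 Hz.
24 Hz ≤ fs/2 = 27 Hz, appears at 24 Hz.
230 Hz mod fs = 14 Hz.
14 Hz ≤ fs/2 = 27 Hz, appears at 14 Hz.
132 Hz mod fs = 24 Hz.
24 Hz ≤ fs/2 = 27 Hz, appears at 24 Hz.
166 Hz mod fs = 4 Hz.
4 Hz ≤ fs/2 = 27 Hz, appears at 4 Hz.
170 Hz mod fs = 8 Hz.
8 Hz ≤ fs/2 = 27 Hz, appears at 8 Hz.
Distinct values: {4 Hz, 8 Hz, 14 Hz, 24 Hz}.

4 Hz, 8 Hz, 14 Hz, 24 Hz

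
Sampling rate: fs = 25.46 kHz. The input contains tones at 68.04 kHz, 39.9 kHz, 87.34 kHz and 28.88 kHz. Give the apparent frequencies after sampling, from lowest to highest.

3.42 kHz, 8.34 kHz, 10.96 kHz, 11.02 kHz

fs/2 = 12.73 kHz.
68.04 kHz mod fs = 17.12 kHz.
17.12 kHz > fs/2 = 12.73 kHz, folds to fs − 17.12 kHz = 8.34 kHz.
39.9 kHz mod fs = 14.44 kHz.
14.44 kHz > fs/2 = 12.73 kHz, folds to fs − 14.44 kHz = 11.02 kHz.
87.34 kHz mod fs = 10.96 kHz.
10.96 kHz ≤ fs/2 = 12.73 kHz, appears at 10.96 kHz.
28.88 kHz mod fs = 3.42 kHz.
3.42 kHz ≤ fs/2 = 12.73 kHz, appears at 3.42 kHz.
Distinct values: {3.42 kHz, 8.34 kHz, 10.96 kHz, 11.02 kHz}.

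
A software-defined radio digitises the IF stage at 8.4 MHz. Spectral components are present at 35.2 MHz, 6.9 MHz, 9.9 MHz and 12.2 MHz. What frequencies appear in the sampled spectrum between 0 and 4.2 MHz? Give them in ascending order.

fs/2 = 4.2 MHz.
35.2 MHz mod fs = 1.6 MHz.
1.6 MHz ≤ fs/2 = 4.2 MHz, appears at 1.6 MHz.
6.9 MHz > fs/2 = 4.2 MHz, folds to fs − 6.9 MHz = 1.5 MHz.
9.9 MHz mod fs = 1.5 MHz.
1.5 MHz ≤ fs/2 = 4.2 MHz, appears at 1.5 MHz.
12.2 MHz mod fs = 3.8 MHz.
3.8 MHz ≤ fs/2 = 4.2 MHz, appears at 3.8 MHz.
Distinct values: {1.5 MHz, 1.6 MHz, 3.8 MHz}.

1.5 MHz, 1.6 MHz, 3.8 MHz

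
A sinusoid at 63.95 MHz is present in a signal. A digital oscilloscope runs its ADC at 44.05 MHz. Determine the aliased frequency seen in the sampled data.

63.95 MHz mod fs = 19.9 MHz.
19.9 MHz ≤ fs/2 = 22.025 MHz, appears at 19.9 MHz.

19.9 MHz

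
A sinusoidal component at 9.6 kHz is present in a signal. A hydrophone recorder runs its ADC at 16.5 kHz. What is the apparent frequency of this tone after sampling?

6.9 kHz

9.6 kHz > fs/2 = 8.25 kHz, folds to fs − 9.6 kHz = 6.9 kHz.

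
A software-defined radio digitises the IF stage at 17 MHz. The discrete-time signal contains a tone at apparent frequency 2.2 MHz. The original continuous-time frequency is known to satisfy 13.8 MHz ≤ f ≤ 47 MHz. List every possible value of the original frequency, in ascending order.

14.8 MHz, 19.2 MHz, 31.8 MHz, 36.2 MHz

Frequencies that alias to 2.2 MHz are k·fs ± 2.2 MHz for integer k ≥ 0.
k=0: 2.2 MHz.
k=1: 14.8 MHz, 19.2 MHz.
k=2: 31.8 MHz, 36.2 MHz.
k=3: 48.8 MHz, 53.2 MHz.
Within [13.8 MHz, 47 MHz]: 14.8 MHz, 19.2 MHz, 31.8 MHz, 36.2 MHz.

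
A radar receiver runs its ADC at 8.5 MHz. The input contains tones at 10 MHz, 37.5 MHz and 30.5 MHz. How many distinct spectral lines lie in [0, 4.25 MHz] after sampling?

2

fs/2 = 4.25 MHz.
10 MHz mod fs = 1.5 MHz.
1.5 MHz ≤ fs/2 = 4.25 MHz, appears at 1.5 MHz.
37.5 MHz mod fs = 3.5 MHz.
3.5 MHz ≤ fs/2 = 4.25 MHz, appears at 3.5 MHz.
30.5 MHz mod fs = 5 MHz.
5 MHz > fs/2 = 4.25 MHz, folds to fs − 5 MHz = 3.5 MHz.
Distinct values: {1.5 MHz, 3.5 MHz} → 2.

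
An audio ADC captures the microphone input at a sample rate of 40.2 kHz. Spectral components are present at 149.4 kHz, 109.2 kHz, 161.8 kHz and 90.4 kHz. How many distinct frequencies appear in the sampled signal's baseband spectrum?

fs/2 = 20.1 kHz.
149.4 kHz mod fs = 28.8 kHz.
28.8 kHz > fs/2 = 20.1 kHz, folds to fs − 28.8 kHz = 11.4 kHz.
109.2 kHz mod fs = 28.8 kHz.
28.8 kHz > fs/2 = 20.1 kHz, folds to fs − 28.8 kHz = 11.4 kHz.
161.8 kHz mod fs = 1 kHz.
1 kHz ≤ fs/2 = 20.1 kHz, appears at 1 kHz.
90.4 kHz mod fs = 10 kHz.
10 kHz ≤ fs/2 = 20.1 kHz, appears at 10 kHz.
Distinct values: {1 kHz, 10 kHz, 11.4 kHz} → 3.

3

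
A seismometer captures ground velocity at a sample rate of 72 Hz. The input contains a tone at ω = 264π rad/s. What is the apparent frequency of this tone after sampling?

ω = 264π rad/s → f = ω/(2π) = 132 Hz.
132 Hz mod fs = 60 Hz.
60 Hz > fs/2 = 36 Hz, folds to fs − 60 Hz = 12 Hz.

12 Hz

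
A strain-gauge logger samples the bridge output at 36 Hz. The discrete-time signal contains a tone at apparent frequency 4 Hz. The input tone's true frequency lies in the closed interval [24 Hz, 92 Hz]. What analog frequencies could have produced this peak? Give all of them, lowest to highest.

32 Hz, 40 Hz, 68 Hz, 76 Hz

Frequencies that alias to 4 Hz are k·fs ± 4 Hz for integer k ≥ 0.
k=0: 4 Hz.
k=1: 32 Hz, 40 Hz.
k=2: 68 Hz, 76 Hz.
k=3: 104 Hz, 112 Hz.
Within [24 Hz, 92 Hz]: 32 Hz, 40 Hz, 68 Hz, 76 Hz.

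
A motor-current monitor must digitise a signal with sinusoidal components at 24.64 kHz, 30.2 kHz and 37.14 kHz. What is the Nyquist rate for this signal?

74.28 kHz

Highest-frequency component: 37.14 kHz.
Nyquist rate = 2 × 37.14 kHz = 74.28 kHz.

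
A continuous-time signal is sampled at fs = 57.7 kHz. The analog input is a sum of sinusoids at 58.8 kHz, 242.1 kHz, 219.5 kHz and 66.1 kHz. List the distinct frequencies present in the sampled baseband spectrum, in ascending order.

1.1 kHz, 8.4 kHz, 11.3 kHz

fs/2 = 28.85 kHz.
58.8 kHz mod fs = 1.1 kHz.
1.1 kHz ≤ fs/2 = 28.85 kHz, appears at 1.1 kHz.
242.1 kHz mod fs = 11.3 kHz.
11.3 kHz ≤ fs/2 = 28.85 kHz, appears at 11.3 kHz.
219.5 kHz mod fs = 46.4 kHz.
46.4 kHz > fs/2 = 28.85 kHz, folds to fs − 46.4 kHz = 11.3 kHz.
66.1 kHz mod fs = 8.4 kHz.
8.4 kHz ≤ fs/2 = 28.85 kHz, appears at 8.4 kHz.
Distinct values: {1.1 kHz, 8.4 kHz, 11.3 kHz}.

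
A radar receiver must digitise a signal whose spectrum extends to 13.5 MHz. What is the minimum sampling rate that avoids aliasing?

Nyquist rate = 2 × 13.5 MHz = 27 MHz.

27 MHz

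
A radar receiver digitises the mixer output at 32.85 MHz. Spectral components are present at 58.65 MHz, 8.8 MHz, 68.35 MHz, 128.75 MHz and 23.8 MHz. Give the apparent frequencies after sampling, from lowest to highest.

2.65 MHz, 7.05 MHz, 8.8 MHz, 9.05 MHz

fs/2 = 16.425 MHz.
58.65 MHz mod fs = 25.8 MHz.
25.8 MHz > fs/2 = 16.425 MHz, folds to fs − 25.8 MHz = 7.05 MHz.
8.8 MHz ≤ fs/2 = 16.425 MHz, passes unchanged.
68.35 MHz mod fs = 2.65 MHz.
2.65 MHz ≤ fs/2 = 16.425 MHz, appears at 2.65 MHz.
128.75 MHz mod fs = 30.2 MHz.
30.2 MHz > fs/2 = 16.425 MHz, folds to fs − 30.2 MHz = 2.65 MHz.
23.8 MHz > fs/2 = 16.425 MHz, folds to fs − 23.8 MHz = 9.05 MHz.
Distinct values: {2.65 MHz, 7.05 MHz, 8.8 MHz, 9.05 MHz}.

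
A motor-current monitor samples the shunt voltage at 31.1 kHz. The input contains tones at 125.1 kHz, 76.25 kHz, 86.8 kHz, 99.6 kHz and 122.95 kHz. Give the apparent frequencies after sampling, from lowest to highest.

fs/2 = 15.55 kHz.
125.1 kHz mod fs = 0.7 kHz.
0.7 kHz ≤ fs/2 = 15.55 kHz, appears at 0.7 kHz.
76.25 kHz mod fs = 14.05 kHz.
14.05 kHz ≤ fs/2 = 15.55 kHz, appears at 14.05 kHz.
86.8 kHz mod fs = 24.6 kHz.
24.6 kHz > fs/2 = 15.55 kHz, folds to fs − 24.6 kHz = 6.5 kHz.
99.6 kHz mod fs = 6.3 kHz.
6.3 kHz ≤ fs/2 = 15.55 kHz, appears at 6.3 kHz.
122.95 kHz mod fs = 29.65 kHz.
29.65 kHz > fs/2 = 15.55 kHz, folds to fs − 29.65 kHz = 1.45 kHz.
Distinct values: {0.7 kHz, 1.45 kHz, 6.3 kHz, 6.5 kHz, 14.05 kHz}.

0.7 kHz, 1.45 kHz, 6.3 kHz, 6.5 kHz, 14.05 kHz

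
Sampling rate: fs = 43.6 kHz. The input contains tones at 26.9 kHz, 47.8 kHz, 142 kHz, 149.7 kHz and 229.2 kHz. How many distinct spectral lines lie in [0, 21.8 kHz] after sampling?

4

fs/2 = 21.8 kHz.
26.9 kHz > fs/2 = 21.8 kHz, folds to fs − 26.9 kHz = 16.7 kHz.
47.8 kHz mod fs = 4.2 kHz.
4.2 kHz ≤ fs/2 = 21.8 kHz, appears at 4.2 kHz.
142 kHz mod fs = 11.2 kHz.
11.2 kHz ≤ fs/2 = 21.8 kHz, appears at 11.2 kHz.
149.7 kHz mod fs = 18.9 kHz.
18.9 kHz ≤ fs/2 = 21.8 kHz, appears at 18.9 kHz.
229.2 kHz mod fs = 11.2 kHz.
11.2 kHz ≤ fs/2 = 21.8 kHz, appears at 11.2 kHz.
Distinct values: {4.2 kHz, 11.2 kHz, 16.7 kHz, 18.9 kHz} → 4.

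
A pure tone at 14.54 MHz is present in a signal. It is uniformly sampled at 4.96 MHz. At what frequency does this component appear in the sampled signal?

14.54 MHz mod fs = 4.62 MHz.
4.62 MHz > fs/2 = 2.48 MHz, folds to fs − 4.62 MHz = 0.34 MHz.

0.34 MHz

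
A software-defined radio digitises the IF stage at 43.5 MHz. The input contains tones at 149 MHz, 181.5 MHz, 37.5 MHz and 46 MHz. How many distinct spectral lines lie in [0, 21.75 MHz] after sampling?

fs/2 = 21.75 MHz.
149 MHz mod fs = 18.5 MHz.
18.5 MHz ≤ fs/2 = 21.75 MHz, appears at 18.5 MHz.
181.5 MHz mod fs = 7.5 MHz.
7.5 MHz ≤ fs/2 = 21.75 MHz, appears at 7.5 MHz.
37.5 MHz > fs/2 = 21.75 MHz, folds to fs − 37.5 MHz = 6 MHz.
46 MHz mod fs = 2.5 MHz.
2.5 MHz ≤ fs/2 = 21.75 MHz, appears at 2.5 MHz.
Distinct values: {2.5 MHz, 6 MHz, 7.5 MHz, 18.5 MHz} → 4.

4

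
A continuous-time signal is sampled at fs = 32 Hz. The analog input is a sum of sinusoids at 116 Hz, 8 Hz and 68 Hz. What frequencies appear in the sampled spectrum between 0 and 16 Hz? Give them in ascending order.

4 Hz, 8 Hz, 12 Hz

fs/2 = 16 Hz.
116 Hz mod fs = 20 Hz.
20 Hz > fs/2 = 16 Hz, folds to fs − 20 Hz = 12 Hz.
8 Hz ≤ fs/2 = 16 Hz, passes unchanged.
68 Hz mod fs = 4 Hz.
4 Hz ≤ fs/2 = 16 Hz, appears at 4 Hz.
Distinct values: {4 Hz, 8 Hz, 12 Hz}.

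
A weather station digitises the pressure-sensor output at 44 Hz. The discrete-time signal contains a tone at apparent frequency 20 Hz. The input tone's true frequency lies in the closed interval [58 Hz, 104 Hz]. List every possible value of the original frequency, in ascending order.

64 Hz, 68 Hz

Frequencies that alias to 20 Hz are k·fs ± 20 Hz for integer k ≥ 0.
k=0: 20 Hz.
k=1: 24 Hz, 64 Hz.
k=2: 68 Hz, 108 Hz.
k=3: 112 Hz, 152 Hz.
Within [58 Hz, 104 Hz]: 64 Hz, 68 Hz.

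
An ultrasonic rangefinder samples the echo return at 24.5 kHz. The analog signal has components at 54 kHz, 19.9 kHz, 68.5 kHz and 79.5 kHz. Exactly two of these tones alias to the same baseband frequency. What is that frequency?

fs/2 = 12.25 kHz.
54 kHz mod fs = 5 kHz.
5 kHz ≤ fs/2 = 12.25 kHz, appears at 5 kHz.
19.9 kHz > fs/2 = 12.25 kHz, folds to fs − 19.9 kHz = 4.6 kHz.
68.5 kHz mod fs = 19.5 kHz.
19.5 kHz > fs/2 = 12.25 kHz, folds to fs − 19.5 kHz = 5 kHz.
79.5 kHz mod fs = 6 kHz.
6 kHz ≤ fs/2 = 12.25 kHz, appears at 6 kHz.
54 kHz and 68.5 kHz both map to 5 kHz.

5 kHz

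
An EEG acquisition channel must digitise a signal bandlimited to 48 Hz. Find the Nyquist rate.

Nyquist rate = 2 × 48 Hz = 96 Hz.

96 Hz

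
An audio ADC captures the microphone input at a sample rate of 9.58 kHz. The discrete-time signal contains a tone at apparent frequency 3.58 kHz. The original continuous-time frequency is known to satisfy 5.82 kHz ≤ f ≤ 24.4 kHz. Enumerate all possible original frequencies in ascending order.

6 kHz, 13.16 kHz, 15.58 kHz, 22.74 kHz

Frequencies that alias to 3.58 kHz are k·fs ± 3.58 kHz for integer k ≥ 0.
k=0: 3.58 kHz.
k=1: 6 kHz, 13.16 kHz.
k=2: 15.58 kHz, 22.74 kHz.
k=3: 25.16 kHz, 32.32 kHz.
Within [5.82 kHz, 24.4 kHz]: 6 kHz, 13.16 kHz, 15.58 kHz, 22.74 kHz.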